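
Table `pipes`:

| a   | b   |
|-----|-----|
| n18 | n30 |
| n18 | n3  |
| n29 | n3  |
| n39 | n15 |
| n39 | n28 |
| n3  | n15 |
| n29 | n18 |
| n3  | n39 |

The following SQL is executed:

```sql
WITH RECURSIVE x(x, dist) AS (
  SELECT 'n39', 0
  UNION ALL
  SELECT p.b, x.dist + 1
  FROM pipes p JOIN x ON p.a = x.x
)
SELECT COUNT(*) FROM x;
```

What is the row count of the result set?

Base: (n39, dist=0).
Iteration 1: edges from {n39} -> (n15, dist=1), (n28, dist=1).
Iteration 2: no outgoing edges from {n15,n28}; recursion stops.
Total rows emitted: 3.

3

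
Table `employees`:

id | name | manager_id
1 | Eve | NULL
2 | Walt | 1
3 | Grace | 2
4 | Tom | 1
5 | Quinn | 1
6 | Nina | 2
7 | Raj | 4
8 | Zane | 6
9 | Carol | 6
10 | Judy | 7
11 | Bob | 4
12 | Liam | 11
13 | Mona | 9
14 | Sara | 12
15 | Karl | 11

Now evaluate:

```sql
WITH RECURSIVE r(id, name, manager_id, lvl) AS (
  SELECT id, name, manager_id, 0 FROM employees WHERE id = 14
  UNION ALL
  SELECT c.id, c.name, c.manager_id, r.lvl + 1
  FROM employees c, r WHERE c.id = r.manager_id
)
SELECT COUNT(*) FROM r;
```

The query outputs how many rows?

Base: id=14 (Sara), manager_id=12, lvl 0.
Iteration 1: join on id=12 -> Liam (id 12, manager_id=11, lvl 1).
Iteration 2: join on id=11 -> Bob (id 11, manager_id=4, lvl 2).
Iteration 3: join on id=4 -> Tom (id 4, manager_id=1, lvl 3).
Iteration 4: join on id=1 -> Eve (id 1, manager_id=NULL, lvl 4).
Iteration 5: manager_id is NULL; no match; recursion stops.
Total rows emitted: 5.

5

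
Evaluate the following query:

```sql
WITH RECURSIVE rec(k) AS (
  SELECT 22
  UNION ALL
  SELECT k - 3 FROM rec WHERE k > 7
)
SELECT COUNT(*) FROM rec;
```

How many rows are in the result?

6

Base: k=22.
Iteration 1: 22 > 7 holds -> k = 22 - 3 = 19.
Iteration 2: 19 > 7 holds -> k = 19 - 3 = 16.
Iteration 3: 16 > 7 holds -> k = 16 - 3 = 13.
Iteration 4: 13 > 7 holds -> k = 13 - 3 = 10.
Iteration 5: 10 > 7 holds -> k = 10 - 3 = 7.
Iteration 6: 7 > 7 fails; recursion stops.
Total rows emitted: 6.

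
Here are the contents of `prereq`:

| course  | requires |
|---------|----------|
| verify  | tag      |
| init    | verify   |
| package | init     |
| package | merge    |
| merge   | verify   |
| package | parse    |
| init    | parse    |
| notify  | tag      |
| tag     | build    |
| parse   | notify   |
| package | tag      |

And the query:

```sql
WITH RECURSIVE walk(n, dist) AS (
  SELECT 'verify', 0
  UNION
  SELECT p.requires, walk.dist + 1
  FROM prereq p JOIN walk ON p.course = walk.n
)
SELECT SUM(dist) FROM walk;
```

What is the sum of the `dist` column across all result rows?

3

Base: (verify, dist=0).
Iteration 1: edges from {verify} -> (tag, dist=1).
Iteration 2: edges from {tag} -> (build, dist=2).
Iteration 3: no outgoing edges from {build}; recursion stops.
SUM(dist) = 0 + 1 + 2 = 3.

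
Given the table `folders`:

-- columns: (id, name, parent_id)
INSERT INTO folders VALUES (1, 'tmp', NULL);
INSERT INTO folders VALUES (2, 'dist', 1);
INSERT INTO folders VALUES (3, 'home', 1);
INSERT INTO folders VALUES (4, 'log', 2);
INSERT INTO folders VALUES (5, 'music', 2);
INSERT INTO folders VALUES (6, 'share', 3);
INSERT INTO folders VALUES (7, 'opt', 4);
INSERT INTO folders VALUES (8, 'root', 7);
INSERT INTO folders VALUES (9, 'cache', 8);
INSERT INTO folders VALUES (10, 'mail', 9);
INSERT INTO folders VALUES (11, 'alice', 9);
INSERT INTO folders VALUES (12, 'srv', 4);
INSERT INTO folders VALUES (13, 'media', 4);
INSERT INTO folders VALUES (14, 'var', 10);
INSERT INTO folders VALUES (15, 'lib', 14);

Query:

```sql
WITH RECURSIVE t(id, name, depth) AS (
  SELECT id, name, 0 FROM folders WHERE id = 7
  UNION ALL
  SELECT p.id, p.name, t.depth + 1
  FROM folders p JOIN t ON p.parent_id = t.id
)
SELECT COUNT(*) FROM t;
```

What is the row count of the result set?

Base: id=7 (opt) at depth 0.
Iteration 1: rows with parent_id in {7} -> root (id 8, depth 1).
Iteration 2: rows with parent_id in {8} -> cache (id 9, depth 2).
Iteration 3: rows with parent_id in {9} -> mail (id 10, depth 3), alice (id 11, depth 3).
Iteration 4: rows with parent_id in {10,11} -> var (id 14, depth 4).
Iteration 5: rows with parent_id in {14} -> lib (id 15, depth 5).
Iteration 6: no rows with parent_id in {15}; recursion stops.
Total rows emitted: 7.

7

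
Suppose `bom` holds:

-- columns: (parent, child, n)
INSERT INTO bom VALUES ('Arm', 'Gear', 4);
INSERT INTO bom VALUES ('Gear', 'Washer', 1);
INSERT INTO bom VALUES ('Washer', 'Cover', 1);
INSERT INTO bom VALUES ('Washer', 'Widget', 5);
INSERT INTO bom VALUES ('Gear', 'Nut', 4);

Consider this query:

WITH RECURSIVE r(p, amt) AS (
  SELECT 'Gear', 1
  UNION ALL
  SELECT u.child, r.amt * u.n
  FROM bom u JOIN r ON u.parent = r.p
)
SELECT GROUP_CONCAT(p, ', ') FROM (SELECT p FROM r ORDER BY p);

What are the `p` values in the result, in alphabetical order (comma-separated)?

Cover, Gear, Nut, Washer, Widget

Base: (Gear, amt=1).
Iteration 1: components of {Gear} -> Nut = 1*4 = 4, Washer = 1*1 = 1.
Iteration 2: components of {Nut,Washer} -> Cover = 1*1 = 1, Widget = 1*5 = 5.
Iteration 3: no further components; recursion stops.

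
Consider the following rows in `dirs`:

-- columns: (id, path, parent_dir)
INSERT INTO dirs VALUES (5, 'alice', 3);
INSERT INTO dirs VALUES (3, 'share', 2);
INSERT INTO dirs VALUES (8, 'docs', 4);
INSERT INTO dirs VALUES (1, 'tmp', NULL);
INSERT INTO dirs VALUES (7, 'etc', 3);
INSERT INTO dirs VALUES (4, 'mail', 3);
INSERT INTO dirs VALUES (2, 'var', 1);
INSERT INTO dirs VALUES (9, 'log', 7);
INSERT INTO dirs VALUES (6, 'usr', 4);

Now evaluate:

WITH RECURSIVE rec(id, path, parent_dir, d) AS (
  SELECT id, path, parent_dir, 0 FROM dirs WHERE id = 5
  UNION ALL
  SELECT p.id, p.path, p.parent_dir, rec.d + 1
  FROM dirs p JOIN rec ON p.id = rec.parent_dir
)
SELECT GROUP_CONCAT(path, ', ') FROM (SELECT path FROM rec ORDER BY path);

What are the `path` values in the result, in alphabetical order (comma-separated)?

alice, share, tmp, var

Base: id=5 (alice), parent_dir=3, d 0.
Iteration 1: join on id=3 -> share (id 3, parent_dir=2, d 1).
Iteration 2: join on id=2 -> var (id 2, parent_dir=1, d 2).
Iteration 3: join on id=1 -> tmp (id 1, parent_dir=NULL, d 3).
Iteration 4: parent_dir is NULL; no match; recursion stops.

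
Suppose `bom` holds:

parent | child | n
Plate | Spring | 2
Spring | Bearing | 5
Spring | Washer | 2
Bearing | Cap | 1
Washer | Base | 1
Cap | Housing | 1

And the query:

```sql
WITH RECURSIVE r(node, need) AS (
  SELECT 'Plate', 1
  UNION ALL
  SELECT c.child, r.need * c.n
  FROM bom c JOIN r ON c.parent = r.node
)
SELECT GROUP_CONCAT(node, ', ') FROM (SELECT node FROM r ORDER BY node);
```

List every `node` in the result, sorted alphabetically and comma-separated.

Base: (Plate, need=1).
Iteration 1: components of {Plate} -> Spring = 1*2 = 2.
Iteration 2: components of {Spring} -> Bearing = 2*5 = 10, Washer = 2*2 = 4.
Iteration 3: components of {Bearing,Washer} -> Base = 4*1 = 4, Cap = 10*1 = 10.
Iteration 4: components of {Base,Cap} -> Housing = 10*1 = 10.
Iteration 5: no further components; recursion stops.

Base, Bearing, Cap, Housing, Plate, Spring, Washer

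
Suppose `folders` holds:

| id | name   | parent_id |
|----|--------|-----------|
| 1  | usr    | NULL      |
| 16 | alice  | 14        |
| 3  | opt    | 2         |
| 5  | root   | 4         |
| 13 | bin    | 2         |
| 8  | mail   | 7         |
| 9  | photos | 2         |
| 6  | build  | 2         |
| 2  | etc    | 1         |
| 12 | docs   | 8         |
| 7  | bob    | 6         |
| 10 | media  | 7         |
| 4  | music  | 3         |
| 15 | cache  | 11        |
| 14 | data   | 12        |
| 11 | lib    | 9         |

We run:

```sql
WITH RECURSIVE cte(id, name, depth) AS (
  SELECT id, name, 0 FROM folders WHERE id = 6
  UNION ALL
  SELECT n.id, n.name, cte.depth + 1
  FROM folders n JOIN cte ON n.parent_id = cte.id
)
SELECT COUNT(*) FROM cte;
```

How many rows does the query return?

Base: id=6 (build) at depth 0.
Iteration 1: rows with parent_id in {6} -> bob (id 7, depth 1).
Iteration 2: rows with parent_id in {7} -> mail (id 8, depth 2), media (id 10, depth 2).
Iteration 3: rows with parent_id in {8,10} -> docs (id 12, depth 3).
Iteration 4: rows with parent_id in {12} -> data (id 14, depth 4).
Iteration 5: rows with parent_id in {14} -> alice (id 16, depth 5).
Iteration 6: no rows with parent_id in {16}; recursion stops.
Total rows emitted: 7.

7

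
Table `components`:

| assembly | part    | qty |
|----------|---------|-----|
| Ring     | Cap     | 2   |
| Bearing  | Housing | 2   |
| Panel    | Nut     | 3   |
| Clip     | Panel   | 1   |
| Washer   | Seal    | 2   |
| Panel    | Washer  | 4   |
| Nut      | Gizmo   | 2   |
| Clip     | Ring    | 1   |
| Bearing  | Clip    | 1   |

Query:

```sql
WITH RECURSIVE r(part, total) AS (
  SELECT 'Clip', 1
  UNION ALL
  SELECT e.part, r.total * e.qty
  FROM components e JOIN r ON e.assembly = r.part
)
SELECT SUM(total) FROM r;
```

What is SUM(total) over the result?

Base: (Clip, total=1).
Iteration 1: components of {Clip} -> Panel = 1*1 = 1, Ring = 1*1 = 1.
Iteration 2: components of {Panel,Ring} -> Cap = 1*2 = 2, Nut = 1*3 = 3, Washer = 1*4 = 4.
Iteration 3: components of {Cap,Nut,Washer} -> Gizmo = 3*2 = 6, Seal = 4*2 = 8.
Iteration 4: no further components; recursion stops.
SUM(total) = 1 + 1 + 1 + 2 + 3 + 4 + 6 + 8 = 26.

26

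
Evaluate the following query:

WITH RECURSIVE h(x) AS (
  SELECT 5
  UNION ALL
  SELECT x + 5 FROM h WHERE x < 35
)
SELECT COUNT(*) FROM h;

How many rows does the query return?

7

Base: x=5.
Iteration 1: 5 < 35 holds -> x = 5 + 5 = 10.
Iteration 2: 10 < 35 holds -> x = 10 + 5 = 15.
Iteration 3: 15 < 35 holds -> x = 15 + 5 = 20.
Iteration 4: 20 < 35 holds -> x = 20 + 5 = 25.
Iteration 5: 25 < 35 holds -> x = 25 + 5 = 30.
Iteration 6: 30 < 35 holds -> x = 30 + 5 = 35.
Iteration 7: 35 < 35 fails; recursion stops.
Total rows emitted: 7.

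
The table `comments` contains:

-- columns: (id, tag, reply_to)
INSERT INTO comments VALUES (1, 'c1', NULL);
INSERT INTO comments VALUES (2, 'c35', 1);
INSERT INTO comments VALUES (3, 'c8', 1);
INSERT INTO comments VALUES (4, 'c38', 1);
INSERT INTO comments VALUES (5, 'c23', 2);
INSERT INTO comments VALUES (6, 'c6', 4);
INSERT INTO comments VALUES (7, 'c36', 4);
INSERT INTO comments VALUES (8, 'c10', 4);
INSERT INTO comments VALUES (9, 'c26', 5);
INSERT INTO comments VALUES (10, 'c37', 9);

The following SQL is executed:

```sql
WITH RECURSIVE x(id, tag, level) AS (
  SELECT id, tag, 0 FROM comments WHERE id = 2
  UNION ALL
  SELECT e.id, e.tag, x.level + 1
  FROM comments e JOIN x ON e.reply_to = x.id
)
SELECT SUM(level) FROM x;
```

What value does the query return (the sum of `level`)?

Base: id=2 (c35) at level 0.
Iteration 1: rows with reply_to in {2} -> c23 (id 5, level 1).
Iteration 2: rows with reply_to in {5} -> c26 (id 9, level 2).
Iteration 3: rows with reply_to in {9} -> c37 (id 10, level 3).
Iteration 4: no rows with reply_to in {10}; recursion stops.
SUM(level) = 0 + 1 + 2 + 3 = 6.

6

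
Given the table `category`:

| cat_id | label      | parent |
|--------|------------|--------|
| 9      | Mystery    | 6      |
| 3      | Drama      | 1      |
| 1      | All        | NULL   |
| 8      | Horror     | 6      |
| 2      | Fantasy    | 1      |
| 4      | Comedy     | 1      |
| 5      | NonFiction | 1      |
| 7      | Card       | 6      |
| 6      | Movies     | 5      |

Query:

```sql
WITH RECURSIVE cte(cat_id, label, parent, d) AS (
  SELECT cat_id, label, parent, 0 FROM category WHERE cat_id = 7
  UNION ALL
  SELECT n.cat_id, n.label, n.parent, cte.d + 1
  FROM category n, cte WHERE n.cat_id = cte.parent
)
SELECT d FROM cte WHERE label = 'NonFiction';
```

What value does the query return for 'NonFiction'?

2

Base: cat_id=7 (Card), parent=6, d 0.
Iteration 1: join on cat_id=6 -> Movies (id 6, parent=5, d 1).
Iteration 2: join on cat_id=5 -> NonFiction (id 5, parent=1, d 2).
Iteration 3: join on cat_id=1 -> All (id 1, parent=NULL, d 3).
Iteration 4: parent is NULL; no match; recursion stops.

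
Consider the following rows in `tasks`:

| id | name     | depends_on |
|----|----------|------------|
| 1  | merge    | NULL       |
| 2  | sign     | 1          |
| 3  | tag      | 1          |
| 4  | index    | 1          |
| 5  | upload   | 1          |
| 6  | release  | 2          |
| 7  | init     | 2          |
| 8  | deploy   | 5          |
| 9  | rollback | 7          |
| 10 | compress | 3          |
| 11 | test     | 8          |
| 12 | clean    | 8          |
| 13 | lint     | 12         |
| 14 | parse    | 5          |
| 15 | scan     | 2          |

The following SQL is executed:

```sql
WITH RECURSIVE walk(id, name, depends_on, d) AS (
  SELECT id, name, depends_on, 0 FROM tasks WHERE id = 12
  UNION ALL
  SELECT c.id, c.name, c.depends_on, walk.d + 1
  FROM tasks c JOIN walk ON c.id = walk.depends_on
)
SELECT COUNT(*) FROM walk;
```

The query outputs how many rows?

Base: id=12 (clean), depends_on=8, d 0.
Iteration 1: join on id=8 -> deploy (id 8, depends_on=5, d 1).
Iteration 2: join on id=5 -> upload (id 5, depends_on=1, d 2).
Iteration 3: join on id=1 -> merge (id 1, depends_on=NULL, d 3).
Iteration 4: depends_on is NULL; no match; recursion stops.
Total rows emitted: 4.

4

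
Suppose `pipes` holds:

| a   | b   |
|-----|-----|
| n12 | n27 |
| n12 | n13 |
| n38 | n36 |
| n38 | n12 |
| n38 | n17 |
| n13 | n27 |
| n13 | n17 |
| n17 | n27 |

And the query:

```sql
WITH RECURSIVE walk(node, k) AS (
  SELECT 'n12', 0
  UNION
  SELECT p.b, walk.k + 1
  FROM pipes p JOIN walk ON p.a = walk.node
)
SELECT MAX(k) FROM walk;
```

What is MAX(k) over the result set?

3

Base: (n12, k=0).
Iteration 1: edges from {n12} -> (n13, k=1), (n27, k=1).
Iteration 2: edges from {n13,n27} -> (n17, k=2), (n27, k=2).
Iteration 3: edges from {n17,n27} -> (n27, k=3).
Iteration 4: no outgoing edges from {n27}; recursion stops.
k values: 0, 1, 1, 2, 2, 3; the maximum is 3.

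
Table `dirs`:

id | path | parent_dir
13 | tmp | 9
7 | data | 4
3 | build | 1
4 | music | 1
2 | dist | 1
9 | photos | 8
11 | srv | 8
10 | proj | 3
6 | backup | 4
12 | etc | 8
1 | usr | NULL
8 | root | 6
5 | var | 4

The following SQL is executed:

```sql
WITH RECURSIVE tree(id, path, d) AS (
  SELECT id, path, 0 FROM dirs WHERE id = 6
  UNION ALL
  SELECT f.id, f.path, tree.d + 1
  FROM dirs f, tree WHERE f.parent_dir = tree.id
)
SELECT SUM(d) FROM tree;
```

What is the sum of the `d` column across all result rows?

Base: id=6 (backup) at d 0.
Iteration 1: rows with parent_dir in {6} -> root (id 8, d 1).
Iteration 2: rows with parent_dir in {8} -> photos (id 9, d 2), srv (id 11, d 2), etc (id 12, d 2).
Iteration 3: rows with parent_dir in {9,11,12} -> tmp (id 13, d 3).
Iteration 4: no rows with parent_dir in {13}; recursion stops.
SUM(d) = 0 + 1 + 2 + 2 + 2 + 3 = 10.

10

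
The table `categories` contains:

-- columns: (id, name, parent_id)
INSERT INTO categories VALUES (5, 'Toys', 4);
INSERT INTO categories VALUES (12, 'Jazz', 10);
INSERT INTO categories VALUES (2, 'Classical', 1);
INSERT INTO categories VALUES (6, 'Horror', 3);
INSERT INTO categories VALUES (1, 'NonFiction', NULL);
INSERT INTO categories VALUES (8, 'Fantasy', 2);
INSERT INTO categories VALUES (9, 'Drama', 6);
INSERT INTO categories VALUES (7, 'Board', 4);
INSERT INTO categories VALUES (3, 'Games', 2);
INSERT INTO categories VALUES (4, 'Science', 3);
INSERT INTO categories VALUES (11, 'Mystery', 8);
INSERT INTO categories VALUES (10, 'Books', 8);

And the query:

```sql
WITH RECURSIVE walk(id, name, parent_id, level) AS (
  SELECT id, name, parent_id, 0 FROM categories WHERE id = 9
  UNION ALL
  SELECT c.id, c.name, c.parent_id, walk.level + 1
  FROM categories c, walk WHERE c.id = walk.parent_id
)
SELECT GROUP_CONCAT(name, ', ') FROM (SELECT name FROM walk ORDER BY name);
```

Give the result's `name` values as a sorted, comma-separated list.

Base: id=9 (Drama), parent_id=6, level 0.
Iteration 1: join on id=6 -> Horror (id 6, parent_id=3, level 1).
Iteration 2: join on id=3 -> Games (id 3, parent_id=2, level 2).
Iteration 3: join on id=2 -> Classical (id 2, parent_id=1, level 3).
Iteration 4: join on id=1 -> NonFiction (id 1, parent_id=NULL, level 4).
Iteration 5: parent_id is NULL; no match; recursion stops.

Classical, Drama, Games, Horror, NonFiction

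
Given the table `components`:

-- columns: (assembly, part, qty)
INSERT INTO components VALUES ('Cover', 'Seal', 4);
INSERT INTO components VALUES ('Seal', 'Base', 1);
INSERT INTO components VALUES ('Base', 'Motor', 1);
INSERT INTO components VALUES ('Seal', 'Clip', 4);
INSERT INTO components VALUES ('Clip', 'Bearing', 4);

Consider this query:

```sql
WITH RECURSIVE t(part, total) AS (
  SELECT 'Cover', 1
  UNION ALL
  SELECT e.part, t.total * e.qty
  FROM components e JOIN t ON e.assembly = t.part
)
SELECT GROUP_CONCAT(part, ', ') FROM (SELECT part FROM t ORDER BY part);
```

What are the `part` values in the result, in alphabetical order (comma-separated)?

Base, Bearing, Clip, Cover, Motor, Seal

Base: (Cover, total=1).
Iteration 1: components of {Cover} -> Seal = 1*4 = 4.
Iteration 2: components of {Seal} -> Base = 4*1 = 4, Clip = 4*4 = 16.
Iteration 3: components of {Base,Clip} -> Bearing = 16*4 = 64, Motor = 4*1 = 4.
Iteration 4: no further components; recursion stops.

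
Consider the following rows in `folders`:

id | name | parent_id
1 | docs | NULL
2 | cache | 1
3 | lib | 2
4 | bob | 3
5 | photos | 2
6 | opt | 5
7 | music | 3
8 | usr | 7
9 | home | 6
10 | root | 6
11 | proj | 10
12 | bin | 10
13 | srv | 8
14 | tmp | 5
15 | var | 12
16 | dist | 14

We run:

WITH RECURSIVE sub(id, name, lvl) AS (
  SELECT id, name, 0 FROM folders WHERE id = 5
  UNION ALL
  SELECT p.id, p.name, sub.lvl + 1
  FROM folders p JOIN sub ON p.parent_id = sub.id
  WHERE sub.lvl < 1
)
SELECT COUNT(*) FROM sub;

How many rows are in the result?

3

Base: id=5 (photos) at lvl 0.
Iteration 1: rows with parent_id in {5} -> opt (id 6, lvl 1), tmp (id 14, lvl 1).
Iteration 2: lvl < 1 fails for all current rows; recursion stops.
Total rows emitted: 3.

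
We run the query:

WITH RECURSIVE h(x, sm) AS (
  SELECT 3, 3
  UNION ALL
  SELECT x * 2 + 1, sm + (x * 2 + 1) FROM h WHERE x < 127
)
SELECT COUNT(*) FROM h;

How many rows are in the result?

6

Base: x=3, sm=3.
Iteration 1: 3 < 127 holds -> x = 3 * 2 + 1 = 7, sm = 3 + 7 = 10.
Iteration 2: 7 < 127 holds -> x = 7 * 2 + 1 = 15, sm = 10 + 15 = 25.
Iteration 3: 15 < 127 holds -> x = 15 * 2 + 1 = 31, sm = 25 + 31 = 56.
Iteration 4: 31 < 127 holds -> x = 31 * 2 + 1 = 63, sm = 56 + 63 = 119.
Iteration 5: 63 < 127 holds -> x = 63 * 2 + 1 = 127, sm = 119 + 127 = 246.
Iteration 6: 127 < 127 fails; recursion stops.
Total rows emitted: 6.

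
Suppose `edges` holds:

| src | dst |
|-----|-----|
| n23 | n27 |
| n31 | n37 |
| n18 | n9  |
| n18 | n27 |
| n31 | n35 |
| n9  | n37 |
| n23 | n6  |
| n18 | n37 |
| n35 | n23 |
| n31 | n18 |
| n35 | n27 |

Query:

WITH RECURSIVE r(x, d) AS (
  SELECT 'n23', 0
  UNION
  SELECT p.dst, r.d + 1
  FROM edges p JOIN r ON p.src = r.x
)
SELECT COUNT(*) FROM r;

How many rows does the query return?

Base: (n23, d=0).
Iteration 1: edges from {n23} -> (n27, d=1), (n6, d=1).
Iteration 2: no outgoing edges from {n27,n6}; recursion stops.
Total rows emitted: 3.

3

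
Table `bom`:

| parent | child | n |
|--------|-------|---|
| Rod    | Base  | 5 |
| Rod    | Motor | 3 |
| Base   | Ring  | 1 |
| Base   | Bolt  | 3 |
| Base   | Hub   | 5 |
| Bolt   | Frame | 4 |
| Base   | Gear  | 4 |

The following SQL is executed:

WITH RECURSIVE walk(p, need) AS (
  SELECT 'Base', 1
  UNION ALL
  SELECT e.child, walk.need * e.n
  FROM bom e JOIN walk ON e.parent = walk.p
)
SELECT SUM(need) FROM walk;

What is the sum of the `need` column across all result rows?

26

Base: (Base, need=1).
Iteration 1: components of {Base} -> Bolt = 1*3 = 3, Gear = 1*4 = 4, Hub = 1*5 = 5, Ring = 1*1 = 1.
Iteration 2: components of {Bolt,Gear,Hub,Ring} -> Frame = 3*4 = 12.
Iteration 3: no further components; recursion stops.
SUM(need) = 1 + 1 + 3 + 5 + 4 + 12 = 26.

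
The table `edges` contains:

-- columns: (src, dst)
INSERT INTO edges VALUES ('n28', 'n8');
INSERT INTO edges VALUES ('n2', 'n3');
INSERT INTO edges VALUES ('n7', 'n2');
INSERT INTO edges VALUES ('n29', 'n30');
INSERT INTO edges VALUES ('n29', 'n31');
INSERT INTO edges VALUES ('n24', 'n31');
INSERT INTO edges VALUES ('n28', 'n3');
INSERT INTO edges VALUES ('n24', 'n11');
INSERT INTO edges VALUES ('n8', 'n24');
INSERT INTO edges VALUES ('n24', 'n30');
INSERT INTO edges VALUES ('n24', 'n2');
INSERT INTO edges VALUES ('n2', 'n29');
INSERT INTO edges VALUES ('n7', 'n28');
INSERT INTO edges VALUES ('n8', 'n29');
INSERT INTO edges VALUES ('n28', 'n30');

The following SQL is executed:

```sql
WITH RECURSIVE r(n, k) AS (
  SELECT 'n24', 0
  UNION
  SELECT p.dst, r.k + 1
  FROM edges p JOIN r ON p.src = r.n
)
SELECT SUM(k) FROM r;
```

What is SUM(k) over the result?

14

Base: (n24, k=0).
Iteration 1: edges from {n24} -> (n11, k=1), (n2, k=1), (n30, k=1), (n31, k=1).
Iteration 2: edges from {n11,n2,n30,n31} -> (n29, k=2), (n3, k=2).
Iteration 3: edges from {n29,n3} -> (n30, k=3), (n31, k=3).
Iteration 4: no outgoing edges from {n30,n31}; recursion stops.
SUM(k) = 0 + 1 + 1 + 1 + 1 + 2 + 2 + 3 + 3 = 14.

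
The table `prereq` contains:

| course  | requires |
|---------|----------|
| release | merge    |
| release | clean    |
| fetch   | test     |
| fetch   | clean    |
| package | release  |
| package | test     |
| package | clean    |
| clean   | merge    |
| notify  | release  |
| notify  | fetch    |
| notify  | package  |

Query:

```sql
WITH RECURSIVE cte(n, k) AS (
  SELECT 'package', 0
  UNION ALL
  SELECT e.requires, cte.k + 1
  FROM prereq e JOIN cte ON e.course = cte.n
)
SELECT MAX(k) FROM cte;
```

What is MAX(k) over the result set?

3

Base: (package, k=0).
Iteration 1: edges from {package} -> (clean, k=1), (release, k=1), (test, k=1).
Iteration 2: edges from {clean,release,test} -> (clean, k=2), (merge, k=2) x2. [UNION ALL keeps all 3 new rows, including repeats]
Iteration 3: edges from {clean,merge} -> (merge, k=3).
Iteration 4: no outgoing edges from {merge}; recursion stops.
k values: 0, 1, 1, 1, 2, 2, 2, 3; the maximum is 3.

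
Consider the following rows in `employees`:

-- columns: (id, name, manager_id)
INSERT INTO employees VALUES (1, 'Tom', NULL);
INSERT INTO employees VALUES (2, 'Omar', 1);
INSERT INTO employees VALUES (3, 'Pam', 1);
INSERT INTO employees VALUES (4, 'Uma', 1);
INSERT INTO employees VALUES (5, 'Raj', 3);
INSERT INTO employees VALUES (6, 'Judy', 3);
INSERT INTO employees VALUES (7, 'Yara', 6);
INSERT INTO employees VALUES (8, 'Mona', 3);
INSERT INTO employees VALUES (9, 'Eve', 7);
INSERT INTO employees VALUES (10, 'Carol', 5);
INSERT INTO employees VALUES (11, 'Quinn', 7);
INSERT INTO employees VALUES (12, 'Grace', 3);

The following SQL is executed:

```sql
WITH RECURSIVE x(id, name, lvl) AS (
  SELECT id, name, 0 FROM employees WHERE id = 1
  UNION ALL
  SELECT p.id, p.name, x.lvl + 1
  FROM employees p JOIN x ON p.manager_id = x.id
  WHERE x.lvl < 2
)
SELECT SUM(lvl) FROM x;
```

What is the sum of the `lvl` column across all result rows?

Base: id=1 (Tom) at lvl 0.
Iteration 1: rows with manager_id in {1} -> Omar (id 2, lvl 1), Pam (id 3, lvl 1), Uma (id 4, lvl 1).
Iteration 2: rows with manager_id in {2,3,4} -> Raj (id 5, lvl 2), Judy (id 6, lvl 2), Mona (id 8, lvl 2), Grace (id 12, lvl 2).
Iteration 3: lvl < 2 fails for all current rows; recursion stops.
SUM(lvl) = 0 + 1 + 1 + 1 + 2 + 2 + 2 + 2 = 11.

11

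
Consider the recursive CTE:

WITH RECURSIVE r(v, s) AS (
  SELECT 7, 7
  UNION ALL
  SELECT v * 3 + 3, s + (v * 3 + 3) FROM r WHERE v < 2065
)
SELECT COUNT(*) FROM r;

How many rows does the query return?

Base: v=7, s=7.
Iteration 1: 7 < 2065 holds -> v = 7 * 3 + 3 = 24, s = 7 + 24 = 31.
Iteration 2: 24 < 2065 holds -> v = 24 * 3 + 3 = 75, s = 31 + 75 = 106.
Iteration 3: 75 < 2065 holds -> v = 75 * 3 + 3 = 228, s = 106 + 228 = 334.
Iteration 4: 228 < 2065 holds -> v = 228 * 3 + 3 = 687, s = 334 + 687 = 1021.
Iteration 5: 687 < 2065 holds -> v = 687 * 3 + 3 = 2064, s = 1021 + 2064 = 3085.
Iteration 6: 2064 < 2065 holds -> v = 2064 * 3 + 3 = 6195, s = 3085 + 6195 = 9280.
Iteration 7: 6195 < 2065 fails; recursion stops.
Total rows emitted: 7.

7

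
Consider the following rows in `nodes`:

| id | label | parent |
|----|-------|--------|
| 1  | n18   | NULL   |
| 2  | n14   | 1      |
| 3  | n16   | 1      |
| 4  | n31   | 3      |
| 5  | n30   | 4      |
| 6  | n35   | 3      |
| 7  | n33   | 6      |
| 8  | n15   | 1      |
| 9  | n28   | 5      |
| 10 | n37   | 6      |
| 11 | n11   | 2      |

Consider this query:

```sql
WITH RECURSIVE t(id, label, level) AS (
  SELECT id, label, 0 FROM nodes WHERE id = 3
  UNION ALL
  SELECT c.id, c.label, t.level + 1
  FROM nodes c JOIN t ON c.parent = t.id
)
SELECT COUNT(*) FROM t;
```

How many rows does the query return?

7

Base: id=3 (n16) at level 0.
Iteration 1: rows with parent in {3} -> n31 (id 4, level 1), n35 (id 6, level 1).
Iteration 2: rows with parent in {4,6} -> n30 (id 5, level 2), n33 (id 7, level 2), n37 (id 10, level 2).
Iteration 3: rows with parent in {5,7,10} -> n28 (id 9, level 3).
Iteration 4: no rows with parent in {9}; recursion stops.
Total rows emitted: 7.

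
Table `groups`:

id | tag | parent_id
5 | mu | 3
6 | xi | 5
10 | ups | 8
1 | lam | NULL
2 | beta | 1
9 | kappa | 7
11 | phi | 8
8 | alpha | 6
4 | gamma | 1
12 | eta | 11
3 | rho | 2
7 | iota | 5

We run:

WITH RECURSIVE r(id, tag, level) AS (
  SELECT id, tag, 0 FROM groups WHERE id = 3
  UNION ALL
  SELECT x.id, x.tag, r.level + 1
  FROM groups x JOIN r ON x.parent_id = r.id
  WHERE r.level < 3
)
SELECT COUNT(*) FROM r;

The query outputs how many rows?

6

Base: id=3 (rho) at level 0.
Iteration 1: rows with parent_id in {3} -> mu (id 5, level 1).
Iteration 2: rows with parent_id in {5} -> xi (id 6, level 2), iota (id 7, level 2).
Iteration 3: rows with parent_id in {6,7} -> alpha (id 8, level 3), kappa (id 9, level 3).
Iteration 4: level < 3 fails for all current rows; recursion stops.
Total rows emitted: 6.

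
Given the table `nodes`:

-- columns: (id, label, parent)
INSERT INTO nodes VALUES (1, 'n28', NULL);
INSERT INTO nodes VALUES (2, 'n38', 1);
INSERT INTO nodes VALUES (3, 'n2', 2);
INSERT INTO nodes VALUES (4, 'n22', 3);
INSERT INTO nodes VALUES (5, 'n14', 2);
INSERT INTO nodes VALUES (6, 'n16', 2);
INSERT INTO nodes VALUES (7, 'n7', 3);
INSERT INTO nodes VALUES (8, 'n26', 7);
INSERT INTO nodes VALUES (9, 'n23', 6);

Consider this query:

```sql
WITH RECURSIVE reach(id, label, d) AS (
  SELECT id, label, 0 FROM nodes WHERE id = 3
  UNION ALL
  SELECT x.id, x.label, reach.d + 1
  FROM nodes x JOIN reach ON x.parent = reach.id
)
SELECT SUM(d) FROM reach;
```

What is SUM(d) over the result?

4

Base: id=3 (n2) at d 0.
Iteration 1: rows with parent in {3} -> n22 (id 4, d 1), n7 (id 7, d 1).
Iteration 2: rows with parent in {4,7} -> n26 (id 8, d 2).
Iteration 3: no rows with parent in {8}; recursion stops.
SUM(d) = 0 + 1 + 1 + 2 = 4.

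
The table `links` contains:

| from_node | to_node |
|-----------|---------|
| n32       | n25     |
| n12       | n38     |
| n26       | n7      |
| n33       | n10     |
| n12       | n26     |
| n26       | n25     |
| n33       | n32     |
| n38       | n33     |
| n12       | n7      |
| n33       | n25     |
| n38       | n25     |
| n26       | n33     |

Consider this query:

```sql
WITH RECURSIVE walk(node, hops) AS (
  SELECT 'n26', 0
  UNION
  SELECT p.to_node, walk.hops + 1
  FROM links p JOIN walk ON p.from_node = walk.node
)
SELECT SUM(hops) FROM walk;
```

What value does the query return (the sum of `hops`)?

12

Base: (n26, hops=0).
Iteration 1: edges from {n26} -> (n25, hops=1), (n33, hops=1), (n7, hops=1).
Iteration 2: edges from {n25,n33,n7} -> (n10, hops=2), (n25, hops=2), (n32, hops=2).
Iteration 3: edges from {n10,n25,n32} -> (n25, hops=3).
Iteration 4: no outgoing edges from {n25}; recursion stops.
SUM(hops) = 0 + 1 + 1 + 1 + 2 + 2 + 2 + 3 = 12.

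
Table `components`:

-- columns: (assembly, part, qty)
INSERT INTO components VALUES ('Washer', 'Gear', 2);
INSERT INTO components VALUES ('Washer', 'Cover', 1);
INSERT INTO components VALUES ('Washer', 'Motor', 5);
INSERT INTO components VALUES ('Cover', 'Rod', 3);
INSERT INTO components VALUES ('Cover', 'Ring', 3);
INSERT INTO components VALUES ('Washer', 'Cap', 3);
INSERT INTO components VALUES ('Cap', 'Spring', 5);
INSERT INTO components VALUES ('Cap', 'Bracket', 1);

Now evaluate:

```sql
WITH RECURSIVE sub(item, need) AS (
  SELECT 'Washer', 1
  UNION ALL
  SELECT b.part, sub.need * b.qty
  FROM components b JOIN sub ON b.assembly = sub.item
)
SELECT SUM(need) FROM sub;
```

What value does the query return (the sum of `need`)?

36

Base: (Washer, need=1).
Iteration 1: components of {Washer} -> Cap = 1*3 = 3, Cover = 1*1 = 1, Gear = 1*2 = 2, Motor = 1*5 = 5.
Iteration 2: components of {Cap,Cover,Gear,Motor} -> Bracket = 3*1 = 3, Ring = 1*3 = 3, Rod = 1*3 = 3, Spring = 3*5 = 15.
Iteration 3: no further components; recursion stops.
SUM(need) = 1 + 2 + 1 + 5 + 3 + 3 + 3 + 15 + 3 = 36.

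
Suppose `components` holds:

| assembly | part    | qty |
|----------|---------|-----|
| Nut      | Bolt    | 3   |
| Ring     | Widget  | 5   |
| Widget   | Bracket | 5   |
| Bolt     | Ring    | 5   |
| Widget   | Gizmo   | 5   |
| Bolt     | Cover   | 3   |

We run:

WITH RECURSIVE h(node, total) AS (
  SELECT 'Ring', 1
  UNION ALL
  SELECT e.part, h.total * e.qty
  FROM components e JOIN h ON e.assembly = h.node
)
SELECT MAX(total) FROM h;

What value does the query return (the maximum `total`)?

25

Base: (Ring, total=1).
Iteration 1: components of {Ring} -> Widget = 1*5 = 5.
Iteration 2: components of {Widget} -> Bracket = 5*5 = 25, Gizmo = 5*5 = 25.
Iteration 3: no further components; recursion stops.
total values: 1, 5, 25, 25; the maximum is 25.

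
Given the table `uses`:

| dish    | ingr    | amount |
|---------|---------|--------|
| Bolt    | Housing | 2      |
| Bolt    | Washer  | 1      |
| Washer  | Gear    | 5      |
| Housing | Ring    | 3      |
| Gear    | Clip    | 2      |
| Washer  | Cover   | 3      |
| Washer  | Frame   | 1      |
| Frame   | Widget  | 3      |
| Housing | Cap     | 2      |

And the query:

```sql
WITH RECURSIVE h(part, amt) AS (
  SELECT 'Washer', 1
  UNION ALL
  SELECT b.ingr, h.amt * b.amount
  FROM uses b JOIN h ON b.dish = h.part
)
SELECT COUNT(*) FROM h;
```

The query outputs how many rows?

6

Base: (Washer, amt=1).
Iteration 1: components of {Washer} -> Cover = 1*3 = 3, Frame = 1*1 = 1, Gear = 1*5 = 5.
Iteration 2: components of {Cover,Frame,Gear} -> Clip = 5*2 = 10, Widget = 1*3 = 3.
Iteration 3: no further components; recursion stops.
Total rows emitted: 6.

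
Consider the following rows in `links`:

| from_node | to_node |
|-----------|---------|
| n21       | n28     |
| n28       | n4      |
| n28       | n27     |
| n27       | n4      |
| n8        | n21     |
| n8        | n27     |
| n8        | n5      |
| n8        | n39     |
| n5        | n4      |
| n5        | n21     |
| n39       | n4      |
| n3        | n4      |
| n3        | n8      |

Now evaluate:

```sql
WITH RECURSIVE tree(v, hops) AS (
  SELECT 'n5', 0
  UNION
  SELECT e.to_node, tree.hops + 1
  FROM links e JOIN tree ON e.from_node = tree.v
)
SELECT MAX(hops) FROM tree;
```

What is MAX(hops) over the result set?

4

Base: (n5, hops=0).
Iteration 1: edges from {n5} -> (n21, hops=1), (n4, hops=1).
Iteration 2: edges from {n21,n4} -> (n28, hops=2).
Iteration 3: edges from {n28} -> (n27, hops=3), (n4, hops=3).
Iteration 4: edges from {n27,n4} -> (n4, hops=4).
Iteration 5: no outgoing edges from {n4}; recursion stops.
hops values: 0, 1, 1, 2, 3, 3, 4; the maximum is 4.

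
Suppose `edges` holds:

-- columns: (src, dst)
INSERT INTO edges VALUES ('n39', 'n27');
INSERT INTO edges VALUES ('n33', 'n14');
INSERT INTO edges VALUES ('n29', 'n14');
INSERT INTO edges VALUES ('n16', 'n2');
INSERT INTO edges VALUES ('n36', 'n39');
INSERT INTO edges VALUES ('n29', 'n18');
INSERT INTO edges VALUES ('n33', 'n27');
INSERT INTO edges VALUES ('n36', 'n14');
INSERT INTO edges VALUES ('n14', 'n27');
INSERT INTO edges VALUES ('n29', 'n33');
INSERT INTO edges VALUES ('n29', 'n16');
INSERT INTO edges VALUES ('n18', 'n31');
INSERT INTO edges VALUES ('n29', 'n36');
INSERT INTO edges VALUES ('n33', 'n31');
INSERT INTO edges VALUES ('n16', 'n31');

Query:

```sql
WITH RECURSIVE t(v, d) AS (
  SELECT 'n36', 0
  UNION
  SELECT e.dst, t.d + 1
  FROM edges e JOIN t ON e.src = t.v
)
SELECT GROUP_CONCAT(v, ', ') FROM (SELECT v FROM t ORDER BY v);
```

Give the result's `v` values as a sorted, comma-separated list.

n14, n27, n36, n39

Base: (n36, d=0).
Iteration 1: edges from {n36} -> (n14, d=1), (n39, d=1).
Iteration 2: edges from {n14,n39} -> (n27, d=2). [UNION drops 1 duplicate row(s)]
Iteration 3: no outgoing edges from {n27}; recursion stops.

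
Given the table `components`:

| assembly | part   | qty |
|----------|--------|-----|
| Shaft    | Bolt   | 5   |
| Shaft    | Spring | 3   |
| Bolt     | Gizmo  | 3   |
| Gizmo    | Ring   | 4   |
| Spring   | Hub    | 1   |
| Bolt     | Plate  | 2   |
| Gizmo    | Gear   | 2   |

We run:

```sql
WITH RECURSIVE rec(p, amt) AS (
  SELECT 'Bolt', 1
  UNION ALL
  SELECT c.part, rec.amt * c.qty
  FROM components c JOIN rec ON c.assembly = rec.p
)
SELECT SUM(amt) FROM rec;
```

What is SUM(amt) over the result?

Base: (Bolt, amt=1).
Iteration 1: components of {Bolt} -> Gizmo = 1*3 = 3, Plate = 1*2 = 2.
Iteration 2: components of {Gizmo,Plate} -> Gear = 3*2 = 6, Ring = 3*4 = 12.
Iteration 3: no further components; recursion stops.
SUM(amt) = 1 + 3 + 2 + 12 + 6 = 24.

24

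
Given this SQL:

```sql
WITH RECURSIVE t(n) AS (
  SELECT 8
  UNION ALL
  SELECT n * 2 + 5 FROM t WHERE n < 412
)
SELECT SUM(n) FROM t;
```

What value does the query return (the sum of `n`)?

Base: n=8.
Iteration 1: 8 < 412 holds -> n = 8 * 2 + 5 = 21.
Iteration 2: 21 < 412 holds -> n = 21 * 2 + 5 = 47.
Iteration 3: 47 < 412 holds -> n = 47 * 2 + 5 = 99.
Iteration 4: 99 < 412 holds -> n = 99 * 2 + 5 = 203.
Iteration 5: 203 < 412 holds -> n = 203 * 2 + 5 = 411.
Iteration 6: 411 < 412 holds -> n = 411 * 2 + 5 = 827.
Iteration 7: 827 < 412 fails; recursion stops.
SUM(n) = 8 + 21 + 47 + 99 + 203 + 411 + 827 = 1616.

1616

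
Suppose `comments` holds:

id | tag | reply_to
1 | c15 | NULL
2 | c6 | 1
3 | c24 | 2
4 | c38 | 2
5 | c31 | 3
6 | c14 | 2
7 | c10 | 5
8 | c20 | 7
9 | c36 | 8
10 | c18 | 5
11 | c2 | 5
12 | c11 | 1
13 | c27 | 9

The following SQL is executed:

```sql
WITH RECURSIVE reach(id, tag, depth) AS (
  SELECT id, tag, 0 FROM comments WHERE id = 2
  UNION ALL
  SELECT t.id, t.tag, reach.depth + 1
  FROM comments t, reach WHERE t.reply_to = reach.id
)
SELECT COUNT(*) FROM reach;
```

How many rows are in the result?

Base: id=2 (c6) at depth 0.
Iteration 1: rows with reply_to in {2} -> c24 (id 3, depth 1), c38 (id 4, depth 1), c14 (id 6, depth 1).
Iteration 2: rows with reply_to in {3,4,6} -> c31 (id 5, depth 2).
Iteration 3: rows with reply_to in {5} -> c10 (id 7, depth 3), c18 (id 10, depth 3), c2 (id 11, depth 3).
Iteration 4: rows with reply_to in {7,10,11} -> c20 (id 8, depth 4).
Iteration 5: rows with reply_to in {8} -> c36 (id 9, depth 5).
Iteration 6: rows with reply_to in {9} -> c27 (id 13, depth 6).
Iteration 7: no rows with reply_to in {13}; recursion stops.
Total rows emitted: 11.

11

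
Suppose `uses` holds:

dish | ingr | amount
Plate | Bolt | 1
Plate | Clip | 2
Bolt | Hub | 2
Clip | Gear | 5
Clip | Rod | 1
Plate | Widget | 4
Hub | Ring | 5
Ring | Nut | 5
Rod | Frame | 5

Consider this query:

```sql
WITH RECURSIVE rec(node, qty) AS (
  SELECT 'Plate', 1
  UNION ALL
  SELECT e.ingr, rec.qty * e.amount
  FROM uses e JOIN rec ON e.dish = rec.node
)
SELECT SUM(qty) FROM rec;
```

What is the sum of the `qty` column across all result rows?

Base: (Plate, qty=1).
Iteration 1: components of {Plate} -> Bolt = 1*1 = 1, Clip = 1*2 = 2, Widget = 1*4 = 4.
Iteration 2: components of {Bolt,Clip,Widget} -> Gear = 2*5 = 10, Hub = 1*2 = 2, Rod = 2*1 = 2.
Iteration 3: components of {Gear,Hub,Rod} -> Frame = 2*5 = 10, Ring = 2*5 = 10.
Iteration 4: components of {Frame,Ring} -> Nut = 10*5 = 50.
Iteration 5: no further components; recursion stops.
SUM(qty) = 1 + 1 + 2 + 4 + 2 + 10 + 2 + 10 + 10 + 50 = 92.

92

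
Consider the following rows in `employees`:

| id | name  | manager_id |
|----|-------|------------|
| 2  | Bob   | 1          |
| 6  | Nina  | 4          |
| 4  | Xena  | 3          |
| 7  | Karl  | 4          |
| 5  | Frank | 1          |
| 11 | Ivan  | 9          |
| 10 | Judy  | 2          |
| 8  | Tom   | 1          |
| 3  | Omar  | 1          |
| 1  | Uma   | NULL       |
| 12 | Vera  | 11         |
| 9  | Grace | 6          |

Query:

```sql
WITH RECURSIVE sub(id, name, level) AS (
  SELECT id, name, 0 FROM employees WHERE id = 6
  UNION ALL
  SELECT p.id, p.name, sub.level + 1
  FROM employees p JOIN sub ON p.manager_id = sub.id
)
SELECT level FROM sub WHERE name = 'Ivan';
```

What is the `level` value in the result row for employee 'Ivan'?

2

Base: id=6 (Nina) at level 0.
Iteration 1: rows with manager_id in {6} -> Grace (id 9, level 1).
Iteration 2: rows with manager_id in {9} -> Ivan (id 11, level 2).
Iteration 3: rows with manager_id in {11} -> Vera (id 12, level 3).
Iteration 4: no rows with manager_id in {12}; recursion stops.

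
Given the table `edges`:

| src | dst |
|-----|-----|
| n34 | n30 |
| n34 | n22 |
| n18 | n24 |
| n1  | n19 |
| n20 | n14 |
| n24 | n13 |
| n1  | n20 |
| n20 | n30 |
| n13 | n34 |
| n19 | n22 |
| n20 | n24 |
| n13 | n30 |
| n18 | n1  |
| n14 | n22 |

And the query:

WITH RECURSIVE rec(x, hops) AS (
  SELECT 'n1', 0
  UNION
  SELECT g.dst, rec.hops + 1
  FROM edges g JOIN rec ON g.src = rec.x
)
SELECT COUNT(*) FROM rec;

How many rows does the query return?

13

Base: (n1, hops=0).
Iteration 1: edges from {n1} -> (n19, hops=1), (n20, hops=1).
Iteration 2: edges from {n19,n20} -> (n14, hops=2), (n22, hops=2), (n24, hops=2), (n30, hops=2).
Iteration 3: edges from {n14,n22,n24,n30} -> (n13, hops=3), (n22, hops=3).
Iteration 4: edges from {n13,n22} -> (n30, hops=4), (n34, hops=4).
Iteration 5: edges from {n30,n34} -> (n22, hops=5), (n30, hops=5).
Iteration 6: no outgoing edges from {n22,n30}; recursion stops.
Total rows emitted: 13.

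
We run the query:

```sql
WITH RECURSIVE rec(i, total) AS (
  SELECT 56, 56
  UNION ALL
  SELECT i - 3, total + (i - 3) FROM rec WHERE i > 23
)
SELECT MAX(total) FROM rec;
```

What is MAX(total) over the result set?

474

Base: i=56, total=56.
Iteration 1: 56 > 23 holds -> i = 56 - 3 = 53, total = 56 + 53 = 109.
Iteration 2: 53 > 23 holds -> i = 53 - 3 = 50, total = 109 + 50 = 159.
Iteration 3: 50 > 23 holds -> i = 50 - 3 = 47, total = 159 + 47 = 206.
Iteration 4: 47 > 23 holds -> i = 47 - 3 = 44, total = 206 + 44 = 250.
Iteration 5: 44 > 23 holds -> i = 44 - 3 = 41, total = 250 + 41 = 291.
Iteration 6: 41 > 23 holds -> i = 41 - 3 = 38, total = 291 + 38 = 329.
Iteration 7: 38 > 23 holds -> i = 38 - 3 = 35, total = 329 + 35 = 364.
Iteration 8: 35 > 23 holds -> i = 35 - 3 = 32, total = 364 + 32 = 396.
Iteration 9: 32 > 23 holds -> i = 32 - 3 = 29, total = 396 + 29 = 425.
Iteration 10: 29 > 23 holds -> i = 29 - 3 = 26, total = 425 + 26 = 451.
Iteration 11: 26 > 23 holds -> i = 26 - 3 = 23, total = 451 + 23 = 474.
Iteration 12: 23 > 23 fails; recursion stops.
total values: 56, 109, 159, 206, 250, 291, 329, 364, 396, 425, 451, 474; the maximum is 474.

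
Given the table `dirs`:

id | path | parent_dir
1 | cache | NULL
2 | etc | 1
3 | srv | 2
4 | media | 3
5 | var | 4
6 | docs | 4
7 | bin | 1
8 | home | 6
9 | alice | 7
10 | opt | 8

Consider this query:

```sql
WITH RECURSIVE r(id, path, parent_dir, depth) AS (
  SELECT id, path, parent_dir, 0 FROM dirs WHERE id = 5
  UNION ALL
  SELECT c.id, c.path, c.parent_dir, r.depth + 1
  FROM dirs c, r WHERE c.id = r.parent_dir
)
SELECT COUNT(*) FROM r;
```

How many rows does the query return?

Base: id=5 (var), parent_dir=4, depth 0.
Iteration 1: join on id=4 -> media (id 4, parent_dir=3, depth 1).
Iteration 2: join on id=3 -> srv (id 3, parent_dir=2, depth 2).
Iteration 3: join on id=2 -> etc (id 2, parent_dir=1, depth 3).
Iteration 4: join on id=1 -> cache (id 1, parent_dir=NULL, depth 4).
Iteration 5: parent_dir is NULL; no match; recursion stops.
Total rows emitted: 5.

5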